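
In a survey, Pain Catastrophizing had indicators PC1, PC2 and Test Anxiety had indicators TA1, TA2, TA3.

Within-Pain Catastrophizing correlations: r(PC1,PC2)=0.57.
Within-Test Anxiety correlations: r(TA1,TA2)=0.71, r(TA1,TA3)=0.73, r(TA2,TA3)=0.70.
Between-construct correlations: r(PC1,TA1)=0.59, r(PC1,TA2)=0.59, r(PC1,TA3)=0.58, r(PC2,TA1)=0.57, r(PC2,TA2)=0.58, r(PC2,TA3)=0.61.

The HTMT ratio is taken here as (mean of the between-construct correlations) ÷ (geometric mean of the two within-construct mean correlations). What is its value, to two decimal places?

0.92

Between-construct mean = 3.52/6 = 0.5867.
Mean within-PC = 0.57/1 = 0.5700; mean within-TA = 2.14/3 = 0.7133.
Geometric mean = √(0.5700 × 0.7133) = 0.6376.
HTMT = 0.5867 / 0.6376 = 0.92.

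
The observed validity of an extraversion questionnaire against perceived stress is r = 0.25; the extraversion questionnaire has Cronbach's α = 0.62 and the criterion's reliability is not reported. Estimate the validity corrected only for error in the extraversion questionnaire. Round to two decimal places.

Single correction: r_c = r_obs / √r_xx = 0.25 / √0.62 = 0.25 / 0.7874 ≈ 0.32.

0.32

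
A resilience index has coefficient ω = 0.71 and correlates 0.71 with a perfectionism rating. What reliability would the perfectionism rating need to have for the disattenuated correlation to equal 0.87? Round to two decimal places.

0.94

r_true = r_obs / √(r_xx · r_yy) ⇒ 0.87 = 0.71 / √(0.71 · r_yy).
√(0.71 · r_yy) = 0.71 / 0.87 = 0.8161; 0.71 · r_yy = 0.6660; r_yy = 0.6660 / 0.71 ≈ 0.94.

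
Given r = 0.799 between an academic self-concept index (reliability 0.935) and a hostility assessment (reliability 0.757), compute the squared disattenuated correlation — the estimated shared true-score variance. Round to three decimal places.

Disattenuated r = 0.799 / √(0.935 × 0.757) = 0.799 / 0.8413 = 0.9497.
Shared true-score variance = 0.9497² = 0.9019 ≈ 0.902.

0.902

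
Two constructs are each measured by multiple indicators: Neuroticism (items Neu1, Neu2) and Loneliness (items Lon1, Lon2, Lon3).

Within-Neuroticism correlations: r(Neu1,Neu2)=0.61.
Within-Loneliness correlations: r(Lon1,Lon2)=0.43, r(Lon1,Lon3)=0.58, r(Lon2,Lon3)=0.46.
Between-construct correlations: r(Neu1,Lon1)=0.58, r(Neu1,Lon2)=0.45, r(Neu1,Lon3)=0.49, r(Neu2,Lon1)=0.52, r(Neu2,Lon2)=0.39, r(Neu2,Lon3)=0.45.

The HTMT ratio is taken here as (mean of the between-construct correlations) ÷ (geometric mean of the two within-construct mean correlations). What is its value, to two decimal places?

0.88

Between-construct mean = 2.88/6 = 0.4800.
Mean within-Neu = 0.61/1 = 0.6100; mean within-Lon = 1.47/3 = 0.4900.
Geometric mean = √(0.6100 × 0.4900) = 0.5467.
HTMT = 0.4800 / 0.5467 = 0.88.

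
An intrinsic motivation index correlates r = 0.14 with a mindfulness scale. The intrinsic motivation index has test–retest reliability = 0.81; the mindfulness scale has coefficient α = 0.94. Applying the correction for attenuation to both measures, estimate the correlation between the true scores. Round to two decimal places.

0.16

r_true = r_obs / √(r_xx · r_yy) = 0.14 / √(0.81 × 0.94) = 0.14 / √0.7614 = 0.14 / 0.8726 ≈ 0.16.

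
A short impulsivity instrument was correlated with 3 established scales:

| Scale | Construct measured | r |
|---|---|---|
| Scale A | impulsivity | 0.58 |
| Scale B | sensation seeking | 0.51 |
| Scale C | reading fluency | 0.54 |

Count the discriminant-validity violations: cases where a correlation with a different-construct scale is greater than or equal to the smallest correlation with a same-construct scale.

0

Convergent (same construct = impulsivity): Scale A.
Smallest convergent = 0.58. Discriminant values: 0.51, 0.54; count ≥ 0.58 → 0.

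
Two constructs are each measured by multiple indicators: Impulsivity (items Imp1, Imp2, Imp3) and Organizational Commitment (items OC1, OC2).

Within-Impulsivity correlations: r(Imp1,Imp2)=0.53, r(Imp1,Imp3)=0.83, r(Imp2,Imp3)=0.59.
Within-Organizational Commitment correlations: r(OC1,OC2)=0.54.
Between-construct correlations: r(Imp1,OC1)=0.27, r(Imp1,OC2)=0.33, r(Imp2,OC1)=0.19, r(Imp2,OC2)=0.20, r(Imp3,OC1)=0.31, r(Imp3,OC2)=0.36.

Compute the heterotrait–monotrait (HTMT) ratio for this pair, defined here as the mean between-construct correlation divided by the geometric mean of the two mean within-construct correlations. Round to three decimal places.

Between-construct mean = 1.66/6 = 0.2767.
Mean within-Imp = 1.95/3 = 0.6500; mean within-OC = 0.54/1 = 0.5400.
Geometric mean = √(0.6500 × 0.5400) = 0.5925.
HTMT = 0.2767 / 0.5925 = 0.467.

0.467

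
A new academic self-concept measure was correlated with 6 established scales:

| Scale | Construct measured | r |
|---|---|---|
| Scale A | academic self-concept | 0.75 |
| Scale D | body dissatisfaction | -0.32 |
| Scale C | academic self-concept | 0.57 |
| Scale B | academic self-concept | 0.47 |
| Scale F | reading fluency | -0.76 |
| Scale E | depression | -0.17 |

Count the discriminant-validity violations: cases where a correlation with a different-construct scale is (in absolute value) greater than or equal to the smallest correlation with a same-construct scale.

Convergent (same construct = academic self-concept): Scale A, Scale C, Scale B.
Smallest convergent = 0.47. Discriminant |r|: 0.32, 0.76, 0.17; count ≥ 0.47 → 1.

1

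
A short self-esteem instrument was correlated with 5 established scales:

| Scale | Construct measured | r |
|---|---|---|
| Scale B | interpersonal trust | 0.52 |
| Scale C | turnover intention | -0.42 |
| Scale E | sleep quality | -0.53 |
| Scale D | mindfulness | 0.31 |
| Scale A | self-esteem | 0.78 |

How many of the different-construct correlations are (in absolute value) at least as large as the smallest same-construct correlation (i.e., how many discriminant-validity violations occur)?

Convergent (same construct = self-esteem): Scale A.
Smallest convergent = 0.78. Discriminant |r|: 0.52, 0.42, 0.53, 0.31; count ≥ 0.78 → 0.

0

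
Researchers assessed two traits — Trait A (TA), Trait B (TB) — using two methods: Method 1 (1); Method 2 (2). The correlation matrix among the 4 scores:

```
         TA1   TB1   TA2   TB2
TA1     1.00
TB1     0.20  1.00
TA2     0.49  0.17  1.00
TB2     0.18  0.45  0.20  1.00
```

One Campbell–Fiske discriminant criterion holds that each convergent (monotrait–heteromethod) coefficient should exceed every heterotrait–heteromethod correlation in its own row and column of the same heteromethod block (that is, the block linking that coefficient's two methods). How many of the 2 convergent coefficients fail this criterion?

Each convergent coefficient versus the relevant comparison correlations:
TA (methods 1·2): 0.49 vs {0.18, 0.17} → pass.
TB (methods 1·2): 0.45 vs {0.17, 0.18} → pass.
0 of 2 fail.

0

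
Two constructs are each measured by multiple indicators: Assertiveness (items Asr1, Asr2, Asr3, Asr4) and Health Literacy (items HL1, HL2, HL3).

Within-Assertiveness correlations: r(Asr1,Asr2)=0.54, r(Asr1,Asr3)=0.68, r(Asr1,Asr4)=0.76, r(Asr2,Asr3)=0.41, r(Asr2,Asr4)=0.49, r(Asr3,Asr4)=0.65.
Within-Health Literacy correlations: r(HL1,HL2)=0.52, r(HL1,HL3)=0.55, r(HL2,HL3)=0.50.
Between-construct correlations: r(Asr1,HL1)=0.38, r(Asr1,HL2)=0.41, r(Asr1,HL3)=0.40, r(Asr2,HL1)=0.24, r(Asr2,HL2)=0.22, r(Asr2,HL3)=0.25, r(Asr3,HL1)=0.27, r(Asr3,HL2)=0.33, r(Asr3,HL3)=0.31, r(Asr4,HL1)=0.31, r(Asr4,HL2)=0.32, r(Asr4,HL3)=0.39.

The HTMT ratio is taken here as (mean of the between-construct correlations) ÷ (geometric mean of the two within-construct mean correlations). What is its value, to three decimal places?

0.575

Mean heterotrait r = 3.83/12 = 0.3192.
Mean within-Asr = 3.53/6 = 0.5883; mean within-HL = 1.57/3 = 0.5233.
Geometric mean = √(0.5883 × 0.5233) = 0.5548.
HTMT = 0.3192 / 0.5548 = 0.575.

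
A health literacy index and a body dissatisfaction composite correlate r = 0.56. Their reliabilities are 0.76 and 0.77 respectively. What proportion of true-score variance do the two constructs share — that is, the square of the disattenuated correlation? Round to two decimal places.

Disattenuated r = 0.56 / √(0.76 × 0.77) = 0.56 / 0.7650 = 0.7320.
Shared true-score variance = 0.7320² = 0.5358 ≈ 0.54.

0.54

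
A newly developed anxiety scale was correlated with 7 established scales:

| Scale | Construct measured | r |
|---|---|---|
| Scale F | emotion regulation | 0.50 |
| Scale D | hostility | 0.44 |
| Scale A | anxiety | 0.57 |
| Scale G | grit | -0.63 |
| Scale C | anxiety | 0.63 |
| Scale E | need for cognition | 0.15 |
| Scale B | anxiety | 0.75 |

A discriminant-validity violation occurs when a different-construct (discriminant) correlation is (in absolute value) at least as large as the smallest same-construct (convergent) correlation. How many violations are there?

Convergent (same construct = anxiety): Scale A, Scale C, Scale B.
Smallest convergent = 0.57. Discriminant |r|: 0.50, 0.44, 0.63, 0.15; count ≥ 0.57 → 1.

1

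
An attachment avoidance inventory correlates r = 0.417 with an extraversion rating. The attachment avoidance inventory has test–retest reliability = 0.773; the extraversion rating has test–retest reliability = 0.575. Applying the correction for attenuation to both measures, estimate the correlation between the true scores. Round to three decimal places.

r_true = r_obs / √(r_xx · r_yy) = 0.417 / √(0.773 × 0.575) = 0.417 / √0.444475 = 0.417 / 0.6667 ≈ 0.625.

0.625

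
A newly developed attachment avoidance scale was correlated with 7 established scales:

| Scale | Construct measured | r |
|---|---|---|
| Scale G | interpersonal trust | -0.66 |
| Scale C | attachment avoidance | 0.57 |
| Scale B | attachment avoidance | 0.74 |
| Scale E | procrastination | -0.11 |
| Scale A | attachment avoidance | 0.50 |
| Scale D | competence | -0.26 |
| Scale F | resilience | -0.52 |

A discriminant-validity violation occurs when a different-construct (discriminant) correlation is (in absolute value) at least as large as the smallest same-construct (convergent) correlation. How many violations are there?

2

Convergent (same construct = attachment avoidance): Scale C, Scale B, Scale A.
Smallest convergent = 0.50. Discriminant |r|: 0.66, 0.11, 0.26, 0.52; count ≥ 0.50 → 2.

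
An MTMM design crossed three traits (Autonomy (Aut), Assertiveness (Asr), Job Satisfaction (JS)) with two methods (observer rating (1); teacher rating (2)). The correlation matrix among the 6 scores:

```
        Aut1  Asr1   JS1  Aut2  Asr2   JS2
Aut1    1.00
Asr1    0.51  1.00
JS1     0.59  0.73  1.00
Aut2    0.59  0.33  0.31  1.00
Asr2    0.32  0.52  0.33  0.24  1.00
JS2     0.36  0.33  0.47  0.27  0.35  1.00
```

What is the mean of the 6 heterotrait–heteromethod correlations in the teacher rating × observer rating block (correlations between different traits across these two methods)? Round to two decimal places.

0.33

HTHM values (method 2 × method 1): 0.33, 0.31, 0.32, 0.33, 0.36, 0.33; mean = 1.98/6 = 0.33.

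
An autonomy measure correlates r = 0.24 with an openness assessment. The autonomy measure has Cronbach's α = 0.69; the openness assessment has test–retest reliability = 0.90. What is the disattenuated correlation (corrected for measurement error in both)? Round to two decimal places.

0.30

r_true = r_obs / √(r_xx · r_yy) = 0.24 / √(0.69 × 0.90) = 0.24 / √0.6210 = 0.24 / 0.7880 ≈ 0.30.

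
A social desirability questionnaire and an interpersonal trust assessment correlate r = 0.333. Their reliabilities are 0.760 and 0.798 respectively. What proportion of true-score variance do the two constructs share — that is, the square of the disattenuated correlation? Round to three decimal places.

Disattenuated r = 0.333 / √(0.760 × 0.798) = 0.333 / 0.7788 = 0.4276.
Shared true-score variance = 0.4276² = 0.1828 ≈ 0.183.

0.183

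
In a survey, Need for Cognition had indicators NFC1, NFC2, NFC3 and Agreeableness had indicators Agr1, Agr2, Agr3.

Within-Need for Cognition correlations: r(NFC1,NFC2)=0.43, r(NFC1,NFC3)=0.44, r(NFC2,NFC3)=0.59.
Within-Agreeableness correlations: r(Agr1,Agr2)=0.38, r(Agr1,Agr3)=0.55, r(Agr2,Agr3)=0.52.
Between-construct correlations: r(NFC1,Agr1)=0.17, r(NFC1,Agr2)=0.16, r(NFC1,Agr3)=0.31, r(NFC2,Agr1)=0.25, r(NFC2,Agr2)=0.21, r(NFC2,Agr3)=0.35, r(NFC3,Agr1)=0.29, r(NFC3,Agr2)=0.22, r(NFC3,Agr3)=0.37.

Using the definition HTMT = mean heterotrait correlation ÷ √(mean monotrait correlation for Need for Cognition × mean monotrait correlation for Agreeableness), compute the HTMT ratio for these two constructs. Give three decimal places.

0.534

Mean heterotrait r = 2.33/9 = 0.2589.
Mean within-NFC = 1.46/3 = 0.4867; mean within-Agr = 1.45/3 = 0.4833.
Geometric mean = √(0.4867 × 0.4833) = 0.4850.
HTMT = 0.2589 / 0.4850 = 0.534.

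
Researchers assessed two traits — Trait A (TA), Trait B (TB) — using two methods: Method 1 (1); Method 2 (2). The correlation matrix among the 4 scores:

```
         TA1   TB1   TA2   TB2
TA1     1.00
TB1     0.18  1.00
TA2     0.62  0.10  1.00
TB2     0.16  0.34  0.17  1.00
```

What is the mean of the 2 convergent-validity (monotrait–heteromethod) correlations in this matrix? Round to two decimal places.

Convergent values: 0.62, 0.34; mean = 0.96/2 = 0.48.

0.48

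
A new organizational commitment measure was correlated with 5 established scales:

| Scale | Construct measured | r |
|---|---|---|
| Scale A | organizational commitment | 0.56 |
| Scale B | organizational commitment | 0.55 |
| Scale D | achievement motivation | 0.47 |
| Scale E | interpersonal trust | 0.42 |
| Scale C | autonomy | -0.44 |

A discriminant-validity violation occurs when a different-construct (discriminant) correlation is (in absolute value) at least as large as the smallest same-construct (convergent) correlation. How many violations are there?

0

Convergent (same construct = organizational commitment): Scale A, Scale B.
Smallest convergent = 0.55. Discriminant |r|: 0.47, 0.42, 0.44; count ≥ 0.55 → 0.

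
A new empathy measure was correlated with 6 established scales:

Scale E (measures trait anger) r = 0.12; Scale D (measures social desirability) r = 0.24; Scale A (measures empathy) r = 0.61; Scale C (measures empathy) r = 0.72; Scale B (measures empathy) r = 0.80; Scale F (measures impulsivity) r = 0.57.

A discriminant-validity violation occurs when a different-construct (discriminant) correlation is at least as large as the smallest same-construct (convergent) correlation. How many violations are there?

0

Convergent (same construct = empathy): Scale A, Scale C, Scale B.
Smallest convergent = 0.61. Discriminant values: 0.12, 0.24, 0.57; count ≥ 0.61 → 0.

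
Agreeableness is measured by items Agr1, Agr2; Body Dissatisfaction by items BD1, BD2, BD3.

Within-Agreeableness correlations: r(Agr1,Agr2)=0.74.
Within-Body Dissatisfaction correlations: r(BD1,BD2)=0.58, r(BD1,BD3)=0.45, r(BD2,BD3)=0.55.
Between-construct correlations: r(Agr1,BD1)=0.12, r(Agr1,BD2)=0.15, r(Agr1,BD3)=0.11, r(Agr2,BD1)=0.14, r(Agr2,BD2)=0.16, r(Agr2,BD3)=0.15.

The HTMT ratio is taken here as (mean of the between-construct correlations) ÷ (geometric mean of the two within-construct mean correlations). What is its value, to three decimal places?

Between-construct mean = 0.83/6 = 0.1383.
Mean within-Agr = 0.74/1 = 0.7400; mean within-BD = 1.58/3 = 0.5267.
Geometric mean = √(0.7400 × 0.5267) = 0.6243.
HTMT = 0.1383 / 0.6243 = 0.222.

0.222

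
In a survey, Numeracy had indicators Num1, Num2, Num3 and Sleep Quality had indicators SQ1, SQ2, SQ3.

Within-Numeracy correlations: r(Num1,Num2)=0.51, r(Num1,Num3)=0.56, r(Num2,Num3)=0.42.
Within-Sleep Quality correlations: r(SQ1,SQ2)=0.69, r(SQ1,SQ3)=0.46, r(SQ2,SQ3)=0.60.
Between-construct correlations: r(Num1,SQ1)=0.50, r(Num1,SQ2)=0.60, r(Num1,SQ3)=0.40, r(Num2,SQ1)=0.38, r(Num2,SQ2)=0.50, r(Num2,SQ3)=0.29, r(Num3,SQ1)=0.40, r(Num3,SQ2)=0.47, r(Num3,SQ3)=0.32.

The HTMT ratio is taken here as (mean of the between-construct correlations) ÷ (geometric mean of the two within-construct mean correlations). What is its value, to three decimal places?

Mean between = 3.86/9 = 0.4289.
Mean within-Num = 1.49/3 = 0.4967; mean within-SQ = 1.75/3 = 0.5833.
Geometric mean = √(0.4967 × 0.5833) = 0.5383.
HTMT = 0.4289 / 0.5383 = 0.797.

0.797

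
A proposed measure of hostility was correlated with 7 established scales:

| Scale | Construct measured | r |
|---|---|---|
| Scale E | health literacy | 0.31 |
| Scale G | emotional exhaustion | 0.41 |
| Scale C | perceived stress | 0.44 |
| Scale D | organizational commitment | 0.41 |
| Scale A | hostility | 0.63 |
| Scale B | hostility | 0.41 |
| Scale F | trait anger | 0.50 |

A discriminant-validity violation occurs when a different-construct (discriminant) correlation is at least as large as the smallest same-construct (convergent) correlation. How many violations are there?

4

Convergent (same construct = hostility): Scale A, Scale B.
Smallest convergent = 0.41. Discriminant values: 0.31, 0.41, 0.44, 0.41, 0.50; count ≥ 0.41 → 4.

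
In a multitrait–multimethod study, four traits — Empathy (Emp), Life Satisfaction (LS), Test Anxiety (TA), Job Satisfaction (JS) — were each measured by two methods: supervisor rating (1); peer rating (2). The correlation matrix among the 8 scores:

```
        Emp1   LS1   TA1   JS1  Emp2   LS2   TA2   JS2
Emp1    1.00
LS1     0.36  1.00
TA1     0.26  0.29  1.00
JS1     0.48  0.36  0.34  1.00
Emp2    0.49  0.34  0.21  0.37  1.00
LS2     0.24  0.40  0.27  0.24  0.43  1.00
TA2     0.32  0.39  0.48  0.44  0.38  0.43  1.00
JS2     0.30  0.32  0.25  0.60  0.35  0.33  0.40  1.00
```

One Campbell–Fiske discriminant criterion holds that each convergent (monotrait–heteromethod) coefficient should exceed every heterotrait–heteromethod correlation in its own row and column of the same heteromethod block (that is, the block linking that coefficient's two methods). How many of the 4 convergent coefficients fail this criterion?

0

Each convergent coefficient versus the relevant comparison correlations:
Emp (methods 1·2): 0.49 vs {0.24, 0.34, 0.32, 0.21, 0.30, 0.37} → pass.
LS (methods 1·2): 0.40 vs {0.34, 0.24, 0.39, 0.27, 0.32, 0.24} → pass.
TA (methods 1·2): 0.48 vs {0.21, 0.32, 0.27, 0.39, 0.25, 0.44} → pass.
JS (methods 1·2): 0.60 vs {0.37, 0.30, 0.24, 0.32, 0.44, 0.25} → pass.
0 of 4 fail.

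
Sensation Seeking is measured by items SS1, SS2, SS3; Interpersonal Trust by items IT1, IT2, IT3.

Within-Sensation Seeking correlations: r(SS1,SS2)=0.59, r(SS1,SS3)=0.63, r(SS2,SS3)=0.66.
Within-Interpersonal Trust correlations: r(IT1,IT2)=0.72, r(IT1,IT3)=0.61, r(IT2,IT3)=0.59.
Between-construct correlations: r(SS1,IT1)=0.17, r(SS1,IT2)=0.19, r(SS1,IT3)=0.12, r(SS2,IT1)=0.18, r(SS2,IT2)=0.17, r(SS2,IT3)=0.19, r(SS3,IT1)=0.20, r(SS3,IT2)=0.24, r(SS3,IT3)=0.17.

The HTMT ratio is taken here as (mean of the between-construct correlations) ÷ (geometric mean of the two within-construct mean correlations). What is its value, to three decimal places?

0.286

Mean between = 1.63/9 = 0.1811.
Mean within-SS = 1.88/3 = 0.6267; mean within-IT = 1.92/3 = 0.6400.
Geometric mean = √(0.6267 × 0.6400) = 0.6333.
HTMT = 0.1811 / 0.6333 = 0.286.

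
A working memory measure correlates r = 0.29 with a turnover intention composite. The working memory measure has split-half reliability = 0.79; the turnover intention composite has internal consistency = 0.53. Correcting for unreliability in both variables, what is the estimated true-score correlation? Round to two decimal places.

r_true = r_obs / √(r_xx · r_yy) = 0.29 / √(0.79 × 0.53) = 0.29 / √0.4187 = 0.29 / 0.6471 ≈ 0.45.

0.45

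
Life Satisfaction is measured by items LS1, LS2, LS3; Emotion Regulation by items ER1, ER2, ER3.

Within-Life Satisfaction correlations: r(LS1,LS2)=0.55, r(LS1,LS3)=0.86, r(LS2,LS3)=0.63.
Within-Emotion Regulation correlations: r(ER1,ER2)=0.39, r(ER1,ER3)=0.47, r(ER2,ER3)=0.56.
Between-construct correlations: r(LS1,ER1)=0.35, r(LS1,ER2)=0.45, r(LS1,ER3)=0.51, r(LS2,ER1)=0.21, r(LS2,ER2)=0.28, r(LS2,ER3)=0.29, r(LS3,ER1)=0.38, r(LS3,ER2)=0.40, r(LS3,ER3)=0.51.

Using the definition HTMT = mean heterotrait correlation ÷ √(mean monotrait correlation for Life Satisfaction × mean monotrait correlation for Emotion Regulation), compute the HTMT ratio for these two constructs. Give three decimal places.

0.662

Mean between = 3.38/9 = 0.3756.
Mean within-LS = 2.04/3 = 0.6800; mean within-ER = 1.42/3 = 0.4733.
Geometric mean = √(0.6800 × 0.4733) = 0.5673.
HTMT = 0.3756 / 0.5673 = 0.662.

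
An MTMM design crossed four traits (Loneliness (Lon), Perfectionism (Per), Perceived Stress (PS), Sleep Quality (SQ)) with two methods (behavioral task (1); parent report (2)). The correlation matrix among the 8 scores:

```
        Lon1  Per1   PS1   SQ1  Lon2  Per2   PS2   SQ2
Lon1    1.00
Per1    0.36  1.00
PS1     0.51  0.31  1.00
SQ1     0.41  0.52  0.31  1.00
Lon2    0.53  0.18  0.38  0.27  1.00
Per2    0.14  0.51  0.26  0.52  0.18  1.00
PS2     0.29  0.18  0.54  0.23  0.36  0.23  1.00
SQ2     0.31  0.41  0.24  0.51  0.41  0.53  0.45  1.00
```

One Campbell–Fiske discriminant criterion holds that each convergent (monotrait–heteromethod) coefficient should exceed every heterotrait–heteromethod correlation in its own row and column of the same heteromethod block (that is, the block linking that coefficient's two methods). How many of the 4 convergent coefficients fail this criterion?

2

Convergent coefficients and their comparison sets:
Lon (methods 1·2): 0.53 vs {0.14, 0.18, 0.29, 0.38, 0.31, 0.27} → pass.
Per (methods 1·2): 0.51 vs {0.18, 0.14, 0.18, 0.26, 0.41, 0.52} → fail.
PS (methods 1·2): 0.54 vs {0.38, 0.29, 0.26, 0.18, 0.24, 0.23} → pass.
SQ (methods 1·2): 0.51 vs {0.27, 0.31, 0.52, 0.41, 0.23, 0.24} → fail.
2 of 4 fail.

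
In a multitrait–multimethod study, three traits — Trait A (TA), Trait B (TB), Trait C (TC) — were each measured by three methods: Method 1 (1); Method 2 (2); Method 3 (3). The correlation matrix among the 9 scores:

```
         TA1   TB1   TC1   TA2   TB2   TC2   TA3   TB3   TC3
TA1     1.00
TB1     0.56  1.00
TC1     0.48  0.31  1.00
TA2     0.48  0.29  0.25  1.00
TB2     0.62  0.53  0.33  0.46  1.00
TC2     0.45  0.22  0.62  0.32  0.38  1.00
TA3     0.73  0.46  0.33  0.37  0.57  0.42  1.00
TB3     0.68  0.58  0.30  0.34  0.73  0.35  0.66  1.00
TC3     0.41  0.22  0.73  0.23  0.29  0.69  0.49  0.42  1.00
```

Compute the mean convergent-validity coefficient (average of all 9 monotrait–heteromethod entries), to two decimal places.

Convergent values: 0.48, 0.73, 0.37, 0.53, 0.58, 0.73, 0.62, 0.73, 0.69; mean = 5.46/9 = 0.61.

0.61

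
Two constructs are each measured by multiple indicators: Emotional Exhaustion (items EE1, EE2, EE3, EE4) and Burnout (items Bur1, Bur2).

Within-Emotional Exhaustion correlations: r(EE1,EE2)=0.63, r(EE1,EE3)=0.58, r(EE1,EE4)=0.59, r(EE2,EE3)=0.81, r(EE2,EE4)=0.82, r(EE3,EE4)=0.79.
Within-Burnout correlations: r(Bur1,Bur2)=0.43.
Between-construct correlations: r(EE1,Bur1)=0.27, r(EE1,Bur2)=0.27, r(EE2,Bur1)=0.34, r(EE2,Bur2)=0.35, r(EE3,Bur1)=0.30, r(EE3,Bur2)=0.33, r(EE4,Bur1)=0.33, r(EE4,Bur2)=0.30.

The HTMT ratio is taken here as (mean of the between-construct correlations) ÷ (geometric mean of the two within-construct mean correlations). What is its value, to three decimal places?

0.566

Mean heterotrait r = 2.49/8 = 0.3113.
Mean within-EE = 4.22/6 = 0.7033; mean within-Bur = 0.43/1 = 0.4300.
Geometric mean = √(0.7033 × 0.4300) = 0.5499.
HTMT = 0.3113 / 0.5499 = 0.566.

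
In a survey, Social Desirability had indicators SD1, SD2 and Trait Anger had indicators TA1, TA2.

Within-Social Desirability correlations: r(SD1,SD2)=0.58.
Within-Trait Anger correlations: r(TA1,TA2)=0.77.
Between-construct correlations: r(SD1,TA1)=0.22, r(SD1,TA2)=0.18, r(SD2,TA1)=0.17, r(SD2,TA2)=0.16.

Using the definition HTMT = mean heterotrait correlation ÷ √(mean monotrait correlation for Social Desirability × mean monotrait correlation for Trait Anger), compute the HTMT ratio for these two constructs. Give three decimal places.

Mean between = 0.73/4 = 0.1825.
Mean within-SD = 0.58/1 = 0.5800; mean within-TA = 0.77/1 = 0.7700.
Geometric mean = √(0.5800 × 0.7700) = 0.6683.
HTMT = 0.1825 / 0.6683 = 0.273.

0.273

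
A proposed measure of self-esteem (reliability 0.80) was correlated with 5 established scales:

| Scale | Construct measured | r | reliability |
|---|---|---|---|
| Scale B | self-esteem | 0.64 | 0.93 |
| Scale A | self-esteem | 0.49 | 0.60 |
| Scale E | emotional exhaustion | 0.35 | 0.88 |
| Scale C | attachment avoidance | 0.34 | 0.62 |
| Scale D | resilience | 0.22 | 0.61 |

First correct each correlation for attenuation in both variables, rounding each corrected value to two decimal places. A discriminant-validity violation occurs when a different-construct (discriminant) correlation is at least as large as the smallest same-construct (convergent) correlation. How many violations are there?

Disattenuated r (r / √(r_scale · r_new)):
  Scale B (conv): 0.64 / √(0.93·0.80) = 0.74
  Scale A (conv): 0.49 / √(0.60·0.80) = 0.71
  Scale E (disc): 0.35 / √(0.88·0.80) = 0.42
  Scale C (disc): 0.34 / √(0.62·0.80) = 0.48
  Scale D (disc): 0.22 / √(0.61·0.80) = 0.31
Smallest convergent = 0.71. Discriminant values: 0.42, 0.48, 0.31; count ≥ 0.71 → 0.

0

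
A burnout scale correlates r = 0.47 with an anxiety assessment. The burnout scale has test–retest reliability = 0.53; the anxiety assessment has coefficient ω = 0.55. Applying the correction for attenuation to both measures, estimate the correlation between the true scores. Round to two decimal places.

0.87

r_true = r_obs / √(r_xx · r_yy) = 0.47 / √(0.53 × 0.55) = 0.47 / √0.2915 = 0.47 / 0.5399 ≈ 0.87.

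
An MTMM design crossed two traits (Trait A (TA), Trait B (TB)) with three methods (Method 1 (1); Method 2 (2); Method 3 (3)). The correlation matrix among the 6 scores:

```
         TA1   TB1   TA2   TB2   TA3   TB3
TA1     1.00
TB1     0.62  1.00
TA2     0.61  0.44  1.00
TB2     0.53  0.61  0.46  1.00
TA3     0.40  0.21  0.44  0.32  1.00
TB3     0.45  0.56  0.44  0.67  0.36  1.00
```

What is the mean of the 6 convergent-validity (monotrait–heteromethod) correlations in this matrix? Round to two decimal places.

Convergent values: 0.61, 0.40, 0.44, 0.61, 0.56, 0.67; mean = 3.29/6 = 0.55.

0.55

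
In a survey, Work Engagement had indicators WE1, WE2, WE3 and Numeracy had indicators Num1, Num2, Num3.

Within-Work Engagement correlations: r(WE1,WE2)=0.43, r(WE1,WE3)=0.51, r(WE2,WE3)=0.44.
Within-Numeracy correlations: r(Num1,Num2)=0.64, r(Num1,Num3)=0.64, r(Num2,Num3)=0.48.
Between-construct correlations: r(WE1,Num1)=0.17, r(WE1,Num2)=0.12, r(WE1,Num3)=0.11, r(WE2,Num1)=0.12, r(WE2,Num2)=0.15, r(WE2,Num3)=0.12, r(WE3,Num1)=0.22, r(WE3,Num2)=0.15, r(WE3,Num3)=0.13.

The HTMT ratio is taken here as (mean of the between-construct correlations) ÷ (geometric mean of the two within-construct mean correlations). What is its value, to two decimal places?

0.28

Mean heterotrait r = 1.29/9 = 0.1433.
Mean within-WE = 1.38/3 = 0.4600; mean within-Num = 1.76/3 = 0.5867.
Geometric mean = √(0.4600 × 0.5867) = 0.5195.
HTMT = 0.1433 / 0.5195 = 0.28.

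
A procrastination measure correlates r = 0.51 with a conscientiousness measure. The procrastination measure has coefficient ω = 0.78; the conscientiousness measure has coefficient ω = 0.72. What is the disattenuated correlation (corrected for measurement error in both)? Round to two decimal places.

0.68

r_true = r_obs / √(r_xx · r_yy) = 0.51 / √(0.78 × 0.72) = 0.51 / √0.5616 = 0.51 / 0.7494 ≈ 0.68.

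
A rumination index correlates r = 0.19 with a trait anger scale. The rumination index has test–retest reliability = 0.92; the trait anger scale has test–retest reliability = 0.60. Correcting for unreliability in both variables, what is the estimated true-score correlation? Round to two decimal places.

0.26

r_true = r_obs / √(r_xx · r_yy) = 0.19 / √(0.92 × 0.60) = 0.19 / √0.5520 = 0.19 / 0.7430 ≈ 0.26.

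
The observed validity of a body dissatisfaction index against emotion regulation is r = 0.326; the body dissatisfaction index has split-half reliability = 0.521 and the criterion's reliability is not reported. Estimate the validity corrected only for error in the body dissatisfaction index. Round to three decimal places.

0.452

Single correction: r_c = r_obs / √r_xx = 0.326 / √0.521 = 0.326 / 0.7218 ≈ 0.452.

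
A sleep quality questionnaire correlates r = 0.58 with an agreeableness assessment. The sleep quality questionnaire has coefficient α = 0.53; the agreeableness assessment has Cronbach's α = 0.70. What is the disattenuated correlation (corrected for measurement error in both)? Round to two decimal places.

0.95

r_true = r_obs / √(r_xx · r_yy) = 0.58 / √(0.53 × 0.70) = 0.58 / √0.3710 = 0.58 / 0.6091 ≈ 0.95.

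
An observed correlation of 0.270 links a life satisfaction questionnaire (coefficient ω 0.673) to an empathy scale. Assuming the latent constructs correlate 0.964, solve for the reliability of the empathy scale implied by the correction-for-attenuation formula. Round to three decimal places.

0.117

r_true = r_obs / √(r_xx · r_yy) ⇒ 0.964 = 0.270 / √(0.673 · r_yy).
√(0.673 · r_yy) = 0.270 / 0.964 = 0.2801; 0.673 · r_yy = 0.0785; r_yy = 0.0785 / 0.673 ≈ 0.117.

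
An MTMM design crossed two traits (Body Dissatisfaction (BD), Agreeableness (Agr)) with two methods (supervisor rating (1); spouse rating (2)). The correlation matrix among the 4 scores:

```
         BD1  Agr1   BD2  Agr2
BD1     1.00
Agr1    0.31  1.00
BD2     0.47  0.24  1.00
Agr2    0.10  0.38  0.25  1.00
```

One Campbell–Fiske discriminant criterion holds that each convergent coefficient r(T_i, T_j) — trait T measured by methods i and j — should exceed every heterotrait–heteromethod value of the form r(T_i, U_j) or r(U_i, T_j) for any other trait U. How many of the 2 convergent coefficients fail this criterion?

Convergent coefficients and their comparison sets:
BD (methods 1·2): 0.47 vs {0.10, 0.24} → pass.
Agr (methods 1·2): 0.38 vs {0.24, 0.10} → pass.
0 of 2 fail.

0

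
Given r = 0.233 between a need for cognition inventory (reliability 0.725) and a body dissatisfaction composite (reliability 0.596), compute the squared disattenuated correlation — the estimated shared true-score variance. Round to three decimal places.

Disattenuated r = 0.233 / √(0.725 × 0.596) = 0.233 / 0.6573 = 0.3545.
Shared true-score variance = 0.3545² = 0.1257 ≈ 0.126.

0.126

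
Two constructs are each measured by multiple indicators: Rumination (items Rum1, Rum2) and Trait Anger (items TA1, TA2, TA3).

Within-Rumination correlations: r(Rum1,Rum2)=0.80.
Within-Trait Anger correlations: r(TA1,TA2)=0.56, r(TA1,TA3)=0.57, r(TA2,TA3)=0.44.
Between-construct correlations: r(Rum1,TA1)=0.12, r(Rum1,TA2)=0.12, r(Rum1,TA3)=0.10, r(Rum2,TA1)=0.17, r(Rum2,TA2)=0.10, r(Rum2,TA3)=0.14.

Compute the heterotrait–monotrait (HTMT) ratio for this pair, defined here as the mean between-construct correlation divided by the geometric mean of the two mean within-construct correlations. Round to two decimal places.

0.19

Mean heterotrait r = 0.75/6 = 0.1250.
Mean within-Rum = 0.80/1 = 0.8000; mean within-TA = 1.57/3 = 0.5233.
Geometric mean = √(0.8000 × 0.5233) = 0.6470.
HTMT = 0.1250 / 0.6470 = 0.19.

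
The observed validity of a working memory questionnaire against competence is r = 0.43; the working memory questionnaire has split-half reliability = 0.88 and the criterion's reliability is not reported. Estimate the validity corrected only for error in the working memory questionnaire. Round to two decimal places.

0.46

Single correction: r_c = r_obs / √r_xx = 0.43 / √0.88 = 0.43 / 0.9381 ≈ 0.46.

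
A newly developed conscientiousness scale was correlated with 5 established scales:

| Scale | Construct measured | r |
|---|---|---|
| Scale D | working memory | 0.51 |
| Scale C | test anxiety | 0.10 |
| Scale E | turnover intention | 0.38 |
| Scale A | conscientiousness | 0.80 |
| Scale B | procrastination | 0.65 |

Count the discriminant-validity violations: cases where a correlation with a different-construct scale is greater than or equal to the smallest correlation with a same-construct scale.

0

Convergent (same construct = conscientiousness): Scale A.
Smallest convergent = 0.80. Discriminant values: 0.51, 0.10, 0.38, 0.65; count ≥ 0.80 → 0.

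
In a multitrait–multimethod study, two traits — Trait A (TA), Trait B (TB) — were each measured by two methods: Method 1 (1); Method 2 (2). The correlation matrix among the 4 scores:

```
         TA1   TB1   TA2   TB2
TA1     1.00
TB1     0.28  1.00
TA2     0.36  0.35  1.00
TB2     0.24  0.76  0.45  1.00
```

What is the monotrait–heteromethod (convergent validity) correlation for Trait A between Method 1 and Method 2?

Same trait (TA), different methods: r(TA1, TA2) = 0.36.

0.36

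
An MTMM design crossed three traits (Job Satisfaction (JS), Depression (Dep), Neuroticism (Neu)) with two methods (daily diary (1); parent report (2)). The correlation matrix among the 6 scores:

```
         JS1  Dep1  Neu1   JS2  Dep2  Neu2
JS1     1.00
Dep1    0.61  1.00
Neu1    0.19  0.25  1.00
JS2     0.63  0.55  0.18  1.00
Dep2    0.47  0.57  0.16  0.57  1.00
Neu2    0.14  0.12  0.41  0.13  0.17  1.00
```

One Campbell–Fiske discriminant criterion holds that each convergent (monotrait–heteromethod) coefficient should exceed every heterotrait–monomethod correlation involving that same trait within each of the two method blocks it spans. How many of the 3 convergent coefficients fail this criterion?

1

Convergent coefficients and their comparison sets:
JS (methods 1·2): 0.63 vs {0.61, 0.57, 0.19, 0.13} → pass.
Dep (methods 1·2): 0.57 vs {0.61, 0.57, 0.25, 0.17} → fail.
Neu (methods 1·2): 0.41 vs {0.19, 0.13, 0.25, 0.17} → pass.
1 of 3 fail.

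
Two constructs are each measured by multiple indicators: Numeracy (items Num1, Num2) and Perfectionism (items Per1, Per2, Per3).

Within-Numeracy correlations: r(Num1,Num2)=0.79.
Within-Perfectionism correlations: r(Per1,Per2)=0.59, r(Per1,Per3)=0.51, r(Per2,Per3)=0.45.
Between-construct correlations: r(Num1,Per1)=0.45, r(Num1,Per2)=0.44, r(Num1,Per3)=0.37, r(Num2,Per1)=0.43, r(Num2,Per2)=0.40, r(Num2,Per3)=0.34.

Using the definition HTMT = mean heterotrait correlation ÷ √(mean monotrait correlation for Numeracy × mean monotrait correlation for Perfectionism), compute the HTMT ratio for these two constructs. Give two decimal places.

0.63

Mean between = 2.43/6 = 0.4050.
Mean within-Num = 0.79/1 = 0.7900; mean within-Per = 1.55/3 = 0.5167.
Geometric mean = √(0.7900 × 0.5167) = 0.6389.
HTMT = 0.4050 / 0.6389 = 0.63.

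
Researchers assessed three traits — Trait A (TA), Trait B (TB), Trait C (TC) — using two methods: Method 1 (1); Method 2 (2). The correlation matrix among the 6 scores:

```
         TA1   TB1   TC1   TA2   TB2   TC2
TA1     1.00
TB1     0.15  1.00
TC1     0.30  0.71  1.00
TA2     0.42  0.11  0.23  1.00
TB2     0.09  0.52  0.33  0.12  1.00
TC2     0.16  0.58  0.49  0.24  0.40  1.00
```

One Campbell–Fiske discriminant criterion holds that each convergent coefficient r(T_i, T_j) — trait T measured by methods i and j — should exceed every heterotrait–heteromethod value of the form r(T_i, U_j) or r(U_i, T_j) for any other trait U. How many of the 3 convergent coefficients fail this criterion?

Each convergent coefficient versus the relevant comparison correlations:
TA (methods 1·2): 0.42 vs {0.09, 0.11, 0.16, 0.23} → pass.
TB (methods 1·2): 0.52 vs {0.11, 0.09, 0.58, 0.33} → fail.
TC (methods 1·2): 0.49 vs {0.23, 0.16, 0.33, 0.58} → fail.
2 of 3 fail.

2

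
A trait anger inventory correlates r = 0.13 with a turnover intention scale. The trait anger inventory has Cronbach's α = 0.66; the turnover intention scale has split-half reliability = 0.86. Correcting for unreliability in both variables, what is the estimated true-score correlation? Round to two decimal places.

r_true = r_obs / √(r_xx · r_yy) = 0.13 / √(0.66 × 0.86) = 0.13 / √0.5676 = 0.13 / 0.7534 ≈ 0.17.

0.17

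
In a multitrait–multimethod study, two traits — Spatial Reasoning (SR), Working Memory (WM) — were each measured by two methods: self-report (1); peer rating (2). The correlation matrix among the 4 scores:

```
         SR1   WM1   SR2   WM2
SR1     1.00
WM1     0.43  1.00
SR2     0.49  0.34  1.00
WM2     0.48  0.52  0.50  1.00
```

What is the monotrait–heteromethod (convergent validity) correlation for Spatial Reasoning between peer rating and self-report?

Same trait (SR), different methods: r(SR2, SR1) = 0.49.

0.49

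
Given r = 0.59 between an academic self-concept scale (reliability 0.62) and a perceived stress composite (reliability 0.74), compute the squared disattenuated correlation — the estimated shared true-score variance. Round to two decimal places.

Disattenuated r = 0.59 / √(0.62 × 0.74) = 0.59 / 0.6773 = 0.8711.
Shared true-score variance = 0.8711² = 0.7588 ≈ 0.76.

0.76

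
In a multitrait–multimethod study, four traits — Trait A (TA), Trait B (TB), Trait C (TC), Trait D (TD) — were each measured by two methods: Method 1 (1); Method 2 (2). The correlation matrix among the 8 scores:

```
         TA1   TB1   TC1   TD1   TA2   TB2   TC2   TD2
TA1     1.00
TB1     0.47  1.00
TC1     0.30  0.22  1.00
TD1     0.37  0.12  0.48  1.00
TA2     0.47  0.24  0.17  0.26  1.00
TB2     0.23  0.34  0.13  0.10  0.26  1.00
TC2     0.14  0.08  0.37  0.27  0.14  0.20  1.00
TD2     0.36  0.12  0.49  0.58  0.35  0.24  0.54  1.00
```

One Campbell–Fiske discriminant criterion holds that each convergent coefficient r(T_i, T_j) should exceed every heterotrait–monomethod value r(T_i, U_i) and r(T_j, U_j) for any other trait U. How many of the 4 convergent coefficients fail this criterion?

3

Each convergent coefficient versus the relevant comparison correlations:
TA (methods 1·2): 0.47 vs {0.47, 0.26, 0.30, 0.14, 0.37, 0.35} → fail.
TB (methods 1·2): 0.34 vs {0.47, 0.26, 0.22, 0.20, 0.12, 0.24} → fail.
TC (methods 1·2): 0.37 vs {0.30, 0.14, 0.22, 0.20, 0.48, 0.54} → fail.
TD (methods 1·2): 0.58 vs {0.37, 0.35, 0.12, 0.24, 0.48, 0.54} → pass.
3 of 4 fail.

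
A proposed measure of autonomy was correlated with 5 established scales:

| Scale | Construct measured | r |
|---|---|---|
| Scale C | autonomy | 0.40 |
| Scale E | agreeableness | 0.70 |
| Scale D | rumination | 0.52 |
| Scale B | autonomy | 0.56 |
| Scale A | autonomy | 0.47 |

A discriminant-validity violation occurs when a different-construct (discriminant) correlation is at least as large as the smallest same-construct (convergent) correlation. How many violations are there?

Convergent (same construct = autonomy): Scale C, Scale B, Scale A.
Smallest convergent = 0.40. Discriminant values: 0.70, 0.52; count ≥ 0.40 → 2.

2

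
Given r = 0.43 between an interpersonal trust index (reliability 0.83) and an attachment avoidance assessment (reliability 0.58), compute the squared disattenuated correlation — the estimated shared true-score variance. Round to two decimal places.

0.38

Disattenuated r = 0.43 / √(0.83 × 0.58) = 0.43 / 0.6938 = 0.6198.
Shared true-score variance = 0.6198² = 0.3842 ≈ 0.38.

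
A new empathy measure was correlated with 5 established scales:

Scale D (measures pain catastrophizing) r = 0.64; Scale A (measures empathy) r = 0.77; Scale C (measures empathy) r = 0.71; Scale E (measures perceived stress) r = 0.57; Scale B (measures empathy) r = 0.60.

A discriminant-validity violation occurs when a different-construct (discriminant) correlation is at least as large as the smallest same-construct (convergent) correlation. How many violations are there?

Convergent (same construct = empathy): Scale A, Scale C, Scale B.
Smallest convergent = 0.60. Discriminant values: 0.64, 0.57; count ≥ 0.60 → 1.

1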